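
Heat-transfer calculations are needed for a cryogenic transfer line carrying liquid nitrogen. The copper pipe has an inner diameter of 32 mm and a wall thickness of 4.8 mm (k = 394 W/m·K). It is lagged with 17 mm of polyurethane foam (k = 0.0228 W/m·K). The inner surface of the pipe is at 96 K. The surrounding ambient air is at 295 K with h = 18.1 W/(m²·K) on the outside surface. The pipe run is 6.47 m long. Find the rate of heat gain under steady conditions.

Per-layer cylindrical resistances, series-summed:
R_copper pipe wall = ln(20.8/16)/(2π×394×6.47) = 1.638×10^-5 K/W
R_polyurethane foam = ln(37.8/20.8)/(2π×0.0228×6.47) = 0.6445 K/W
R_outer film = 1/(h_o·2πr_oL) = 1/(18.1×2π×0.0378×6.47) = 0.03595 K/W
R_total = 0.6805 K/W
Q = ΔT/R_total = 199/0.6805

Q ≈ 292 W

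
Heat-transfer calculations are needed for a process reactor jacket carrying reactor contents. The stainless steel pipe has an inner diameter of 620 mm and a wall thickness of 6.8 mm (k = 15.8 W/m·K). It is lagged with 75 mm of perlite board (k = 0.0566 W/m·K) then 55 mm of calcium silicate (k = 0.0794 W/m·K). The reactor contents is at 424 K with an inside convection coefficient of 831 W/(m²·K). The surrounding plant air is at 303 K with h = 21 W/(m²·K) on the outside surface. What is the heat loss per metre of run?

q′ ≈ 138 W/m

Treating each annulus and film as a series resistance:
R_inner film = 1/(h_i·2πr₁L) = 1/(831×2π×0.31×1) = 6.178×10^-4 K/W
R_stainless steel pipe wall = ln(316.8/310)/(2π×15.8×1) = 2.186×10^-4 K/W
R_perlite board = ln(391.8/316.8)/(2π×0.0566×1) = 0.5975 K/W
R_calcium silicate = ln(446.8/391.8)/(2π×0.0794×1) = 0.2633 K/W
R_outer film = 1/(h_o·2πr_oL) = 1/(21×2π×0.4468×1) = 0.01696 K/W
R_total = 0.8786 K/W
Q = ΔT/R_total = 121/0.8786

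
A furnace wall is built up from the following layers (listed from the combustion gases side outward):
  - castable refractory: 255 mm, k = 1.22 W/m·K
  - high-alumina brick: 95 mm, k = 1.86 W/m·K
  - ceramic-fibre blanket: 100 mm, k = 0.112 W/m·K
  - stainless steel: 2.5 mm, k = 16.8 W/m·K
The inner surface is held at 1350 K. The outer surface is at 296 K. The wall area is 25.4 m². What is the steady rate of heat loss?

Series thermal resistances:
R_castable refractory = L/(kA) = 0.255/(1.22×25.4) = 0.008229 K/W
R_high-alumina brick = L/(kA) = 0.095/(1.86×25.4) = 0.002011 K/W
R_ceramic-fibre blanket = L/(kA) = 0.1/(0.112×25.4) = 0.03515 K/W
R_stainless steel = L/(kA) = 0.0025/(16.8×25.4) = 5.859×10^-6 K/W
R_total = 0.0454 K/W
Q = ΔT / R_total = 1054 / 0.0454

Q ≈ 23200 W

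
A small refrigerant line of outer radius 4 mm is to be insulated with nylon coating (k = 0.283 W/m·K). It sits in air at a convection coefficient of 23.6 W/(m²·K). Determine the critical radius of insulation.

r_cr ≈ 12 mm

For a cylinder r_cr = k/h = 0.283/23.6
r_cr = 12 mm; since the bare radius (4 mm) is below r_cr, adding a thin layer of insulation will *increase* heat loss.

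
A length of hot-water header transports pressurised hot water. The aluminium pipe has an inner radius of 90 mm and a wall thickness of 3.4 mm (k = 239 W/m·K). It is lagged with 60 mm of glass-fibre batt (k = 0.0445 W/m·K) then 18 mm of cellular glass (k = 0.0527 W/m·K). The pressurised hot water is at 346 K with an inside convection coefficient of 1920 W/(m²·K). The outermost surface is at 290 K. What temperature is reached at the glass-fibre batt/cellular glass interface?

For a radial system each layer contributes R = ln(r_out/r_in)/(2πkL); films add R = 1/(hA).
R_inner film = 1/(h_i·2πr₁L) = 1/(1920×2π×0.09×1) = 9.21×10^-4 K/W
R_aluminium pipe wall = ln(93.4/90)/(2π×239×1) = 2.469×10^-5 K/W
R_glass-fibre batt = ln(153.4/93.4)/(2π×0.0445×1) = 1.775 K/W
R_cellular glass = ln(171.4/153.4)/(2π×0.0527×1) = 0.3351 K/W
R_total = 2.111 K/W
Q = ΔT/R_total = 56/2.111
Q = 26.5 W/m
T_interface = T_inner − Q·ΣR(inner→interface) = 346 − 26.5×1.775

T ≈ 299 K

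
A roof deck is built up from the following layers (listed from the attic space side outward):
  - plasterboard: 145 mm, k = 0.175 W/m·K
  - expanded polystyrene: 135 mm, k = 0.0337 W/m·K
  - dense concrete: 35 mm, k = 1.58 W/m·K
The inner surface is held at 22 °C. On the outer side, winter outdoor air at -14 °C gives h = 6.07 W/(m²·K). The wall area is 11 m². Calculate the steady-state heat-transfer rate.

Using the resistance-network approach (series):
R_plasterboard = L/(kA) = 0.145/(0.175×11) = 0.07532 K/W
R_expanded polystyrene = L/(kA) = 0.135/(0.0337×11) = 0.3642 K/W
R_dense concrete = L/(kA) = 0.035/(1.58×11) = 0.002014 K/W
R_outer film = 1/(h_o·A) = 1/(6.07×11) = 0.01498 K/W
R_total = 0.4565 K/W
Q = ΔT / R_total = 36 / 0.4565

Q ≈ 78.9 W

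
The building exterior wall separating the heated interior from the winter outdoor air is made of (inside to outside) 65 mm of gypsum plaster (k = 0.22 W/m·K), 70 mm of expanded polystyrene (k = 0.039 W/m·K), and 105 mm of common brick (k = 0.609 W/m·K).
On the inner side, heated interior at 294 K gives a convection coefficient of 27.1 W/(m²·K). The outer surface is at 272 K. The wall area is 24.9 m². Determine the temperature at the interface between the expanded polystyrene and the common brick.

Series thermal resistances:
R_inner film = 1/(h_i·A) = 1/(27.1×24.9) = 0.001482 K/W
R_gypsum plaster = L/(kA) = 0.065/(0.22×24.9) = 0.01187 K/W
R_expanded polystyrene = L/(kA) = 0.07/(0.039×24.9) = 0.07208 K/W
R_common brick = L/(kA) = 0.105/(0.609×24.9) = 0.006924 K/W
R_total = 0.09236 K/W;  Q = ΔT/R_total = 22/0.09236 = 238.2 W
T_interface = T_inner − Q·ΣR(inner→interface) = 294 − 238×0.08543

T ≈ 274 K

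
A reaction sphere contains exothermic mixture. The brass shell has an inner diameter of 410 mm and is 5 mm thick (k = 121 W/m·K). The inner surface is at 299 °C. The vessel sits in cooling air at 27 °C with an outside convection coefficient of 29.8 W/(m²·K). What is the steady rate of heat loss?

Q ≈ 4490 W

Each spherical layer contributes R = (1/r_i − 1/r_o)/(4πk):
R_brass shell = (1/0.205 − 1/0.21)/(4π×121) = 7.638×10^-5 K/W
R_outer film = 1/(h·4πr_o²) = 1/(29.8×4π×0.21²) = 0.06055 K/W
R_total = 0.06063 K/W
Q = ΔT/R_total = 272/0.06063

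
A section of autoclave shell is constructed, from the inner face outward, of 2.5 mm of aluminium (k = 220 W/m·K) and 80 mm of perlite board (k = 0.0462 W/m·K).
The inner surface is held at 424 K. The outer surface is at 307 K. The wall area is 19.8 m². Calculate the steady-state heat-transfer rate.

Treating each layer as a thermal resistance in series:
R_aluminium = L/(kA) = 0.0025/(220×19.8) = 5.739×10^-7 K/W
R_perlite board = L/(kA) = 0.08/(0.0462×19.8) = 0.08745 K/W
R_total = 0.08746 K/W
Q = ΔT / R_total = 117 / 0.08746

Q ≈ 1340 W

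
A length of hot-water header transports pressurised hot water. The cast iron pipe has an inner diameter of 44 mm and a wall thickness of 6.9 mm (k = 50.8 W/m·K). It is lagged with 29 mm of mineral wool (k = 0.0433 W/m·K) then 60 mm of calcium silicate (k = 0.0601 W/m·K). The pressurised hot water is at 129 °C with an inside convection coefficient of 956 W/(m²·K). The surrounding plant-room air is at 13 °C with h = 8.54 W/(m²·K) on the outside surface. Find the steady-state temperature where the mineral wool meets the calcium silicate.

T ≈ 64.4 °C

Treating each annulus and film as a series resistance:
R_inner film = 1/(h_i·2πr₁L) = 1/(956×2π×0.022×1) = 0.007567 K/W
R_cast iron pipe wall = ln(28.9/22)/(2π×50.8×1) = 8.547×10^-4 K/W
R_mineral wool = ln(57.9/28.9)/(2π×0.0433×1) = 2.554 K/W
R_calcium silicate = ln(117.9/57.9)/(2π×0.0601×1) = 1.883 K/W
R_outer film = 1/(h_o·2πr_oL) = 1/(8.54×2π×0.1179×1) = 0.1581 K/W
R_total = 4.604 K/W
Q = ΔT/R_total = 116/4.604
Q = 25.2 W/m
T_interface = T_inner − Q·ΣR(inner→interface) = 129 − 25.2×2.563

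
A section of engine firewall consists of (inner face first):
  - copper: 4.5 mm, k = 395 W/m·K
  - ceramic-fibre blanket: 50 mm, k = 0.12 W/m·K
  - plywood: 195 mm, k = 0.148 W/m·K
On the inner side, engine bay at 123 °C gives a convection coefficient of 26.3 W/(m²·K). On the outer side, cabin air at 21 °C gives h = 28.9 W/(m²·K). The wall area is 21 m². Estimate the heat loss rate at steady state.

Q ≈ 1190 W

Model the wall as resistances in series:
R_inner film = 1/(h_i·A) = 1/(26.3×21) = 0.001811 K/W
R_copper = L/(kA) = 0.0045/(395×21) = 5.425×10^-7 K/W
R_ceramic-fibre blanket = L/(kA) = 0.05/(0.12×21) = 0.01984 K/W
R_plywood = L/(kA) = 0.195/(0.148×21) = 0.06274 K/W
R_outer film = 1/(h_o·A) = 1/(28.9×21) = 0.001648 K/W
R_total = 0.08604 K/W
Q = ΔT / R_total = 102 / 0.08604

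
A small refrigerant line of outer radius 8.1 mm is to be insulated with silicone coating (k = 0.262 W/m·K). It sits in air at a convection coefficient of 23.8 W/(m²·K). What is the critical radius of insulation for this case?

r_cr ≈ 11 mm

For a cylinder r_cr = k/h = 0.262/23.8
r_cr = 11 mm; since the bare radius (8.1 mm) is below r_cr, adding a thin layer of insulation will *increase* heat loss.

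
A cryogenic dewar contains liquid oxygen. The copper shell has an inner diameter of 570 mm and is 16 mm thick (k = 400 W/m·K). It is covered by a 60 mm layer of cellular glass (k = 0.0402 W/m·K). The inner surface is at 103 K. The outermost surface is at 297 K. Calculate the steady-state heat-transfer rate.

Radial (spherical) resistances in series:
R_copper shell = (1/0.285 − 1/0.301)/(4π×400) = 3.711×10^-5 K/W
R_cellular glass = (1/0.301 − 1/0.361)/(4π×0.0402) = 1.093 K/W
R_total = 1.093 K/W
Q = ΔT/R_total = 194/1.093

Q ≈ 177 W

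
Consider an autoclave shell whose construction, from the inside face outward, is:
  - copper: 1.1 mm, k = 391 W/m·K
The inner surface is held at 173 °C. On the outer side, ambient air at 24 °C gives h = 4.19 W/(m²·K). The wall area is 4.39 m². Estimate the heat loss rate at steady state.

Thermal resistances in series:
R_copper = L/(kA) = 0.0011/(391×4.39) = 6.408×10^-7 K/W
R_outer film = 1/(h_o·A) = 1/(4.19×4.39) = 0.05437 K/W
R_total = 0.05437 K/W
Q = ΔT / R_total = 149 / 0.05437

Q ≈ 2740 W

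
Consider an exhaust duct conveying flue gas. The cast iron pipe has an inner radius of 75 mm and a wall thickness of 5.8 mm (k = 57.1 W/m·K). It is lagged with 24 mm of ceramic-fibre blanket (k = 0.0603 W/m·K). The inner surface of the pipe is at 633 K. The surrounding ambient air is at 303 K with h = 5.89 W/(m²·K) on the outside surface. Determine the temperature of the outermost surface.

T ≈ 393 K

Cylindrical conduction, so R = ln(r₂/r₁)/(2πkL) per layer, in series:
R_cast iron pipe wall = ln(80.8/75)/(2π×57.1×1) = 2.076×10^-4 K/W
R_ceramic-fibre blanket = ln(104.8/80.8)/(2π×0.0603×1) = 0.6864 K/W
R_outer film = 1/(h_o·2πr_oL) = 1/(5.89×2π×0.1048×1) = 0.2578 K/W
R_total = 0.9445 K/W
Q = ΔT/R_total = 330/0.9445
Q = 349 W/m
T_interface = T_inner − Q·ΣR(inner→interface) = 633 − 349×0.6867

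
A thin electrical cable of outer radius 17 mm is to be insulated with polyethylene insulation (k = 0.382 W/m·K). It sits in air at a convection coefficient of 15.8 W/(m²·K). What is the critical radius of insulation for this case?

For a cylinder r_cr = k/h = 0.382/15.8
r_cr = 24.2 mm; since the bare radius (17 mm) is below r_cr, adding a thin layer of insulation will *increase* heat loss.

r_cr ≈ 24.2 mm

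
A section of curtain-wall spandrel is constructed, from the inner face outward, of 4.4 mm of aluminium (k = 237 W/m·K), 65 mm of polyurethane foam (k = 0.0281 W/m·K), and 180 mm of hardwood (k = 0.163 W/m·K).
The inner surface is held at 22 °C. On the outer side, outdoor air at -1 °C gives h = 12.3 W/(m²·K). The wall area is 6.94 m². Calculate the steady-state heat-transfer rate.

Q ≈ 45.6 W

Using the resistance-network approach (series):
R_aluminium = L/(kA) = 0.0044/(237×6.94) = 2.675×10^-6 K/W
R_polyurethane foam = L/(kA) = 0.065/(0.0281×6.94) = 0.3333 K/W
R_hardwood = L/(kA) = 0.18/(0.163×6.94) = 0.1591 K/W
R_outer film = 1/(h_o·A) = 1/(12.3×6.94) = 0.01171 K/W
R_total = 0.5041 K/W
Q = ΔT / R_total = 23 / 0.5041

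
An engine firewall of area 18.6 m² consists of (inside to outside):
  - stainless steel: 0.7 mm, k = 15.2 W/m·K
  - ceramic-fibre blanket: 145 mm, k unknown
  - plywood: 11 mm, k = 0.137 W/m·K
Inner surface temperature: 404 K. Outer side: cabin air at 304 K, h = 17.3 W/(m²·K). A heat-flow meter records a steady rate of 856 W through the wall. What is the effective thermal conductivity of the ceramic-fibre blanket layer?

k ≈ 0.0713 W/(m·K)

Using the resistance-network approach (series):
R_stainless steel = L/(kA) = 0.0007/(15.2×18.6) = 2.476×10^-6 K/W
R_plywood = L/(kA) = 0.011/(0.137×18.6) = 0.004317 K/W
R_outer film = 1/(h_o·A) = 1/(17.3×18.6) = 0.003108 K/W
Sum of known resistances R_other = 0.007427 K/W
Total R = ΔT/Q = 100/856 = 0.1168 K/W
R_ceramic-fibre blanket = R_total − R_other = 0.1094 K/W
k = L/(R·A) = 0.145/(0.1094×18.6)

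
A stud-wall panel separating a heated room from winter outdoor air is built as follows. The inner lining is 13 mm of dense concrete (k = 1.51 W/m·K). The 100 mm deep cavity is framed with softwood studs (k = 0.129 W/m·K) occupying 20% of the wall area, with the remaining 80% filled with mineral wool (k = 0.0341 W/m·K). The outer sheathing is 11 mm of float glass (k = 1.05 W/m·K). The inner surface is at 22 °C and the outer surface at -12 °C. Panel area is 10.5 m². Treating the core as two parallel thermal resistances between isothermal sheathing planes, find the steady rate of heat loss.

Sheathing layers in series; stud and cavity paths in parallel between them.
R_inner = 0.013/(1.51×10.5) = 8.199×10^-4 K/W
R_stud  = 0.1/(0.129×0.2×10.5) = 0.3691 K/W
R_cav   = 0.1/(0.0341×0.8×10.5) = 0.3491 K/W
1/R_core = 1/R_stud + 1/R_cav → R_core = 0.1794 K/W
R_outer = 0.011/(1.05×10.5) = 9.977×10^-4 K/W
R_total = 0.1812 K/W
Q = ΔT/R_total = 34/0.1812

Q ≈ 188 W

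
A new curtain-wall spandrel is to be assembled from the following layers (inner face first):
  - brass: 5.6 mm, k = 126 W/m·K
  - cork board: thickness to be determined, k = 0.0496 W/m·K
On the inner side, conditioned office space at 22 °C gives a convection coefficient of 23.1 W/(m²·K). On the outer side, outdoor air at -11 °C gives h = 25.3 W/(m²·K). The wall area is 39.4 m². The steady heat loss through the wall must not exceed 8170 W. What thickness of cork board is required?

Treating each layer as a thermal resistance in series:
R_inner film = 1/(h_i·A) = 1/(23.1×39.4) = 0.001099 K/W
R_brass = L/(kA) = 0.0056/(126×39.4) = 1.128×10^-6 K/W
R_outer film = 1/(h_o·A) = 1/(25.3×39.4) = 0.001003 K/W
Sum of the known resistances R_other = 0.002103 K/W
Required total resistance R_tot = ΔT/Q_allow = 33/8170 = 0.004039 K/W
R_cork board = R_tot − R_other = 0.001936 K/W
L = R·k·A = 0.001936×0.0496×39.4

L ≈ 3.78 mm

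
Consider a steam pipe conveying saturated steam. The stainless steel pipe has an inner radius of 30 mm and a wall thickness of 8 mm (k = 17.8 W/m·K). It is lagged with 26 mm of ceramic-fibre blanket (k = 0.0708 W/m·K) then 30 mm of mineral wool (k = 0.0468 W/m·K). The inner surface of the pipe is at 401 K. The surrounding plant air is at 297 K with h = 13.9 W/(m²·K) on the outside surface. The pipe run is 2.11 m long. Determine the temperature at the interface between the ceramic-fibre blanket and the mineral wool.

T ≈ 354 K

Radial resistances (cylindrical: R_cond = ln(r_o/r_i)/(2πkL), R_conv = 1/(h·2πrL)):
R_stainless steel pipe wall = ln(38/30)/(2π×17.8×2.11) = 0.001002 K/W
R_ceramic-fibre blanket = ln(64/38)/(2π×0.0708×2.11) = 0.5554 K/W
R_mineral wool = ln(94/64)/(2π×0.0468×2.11) = 0.6196 K/W
R_outer film = 1/(h_o·2πr_oL) = 1/(13.9×2π×0.094×2.11) = 0.05773 K/W
R_total = 1.234 K/W
Q = ΔT/R_total = 104/1.234
Q = 84.3 W
T_interface = T_inner − Q·ΣR(inner→interface) = 401 − 84.3×0.5564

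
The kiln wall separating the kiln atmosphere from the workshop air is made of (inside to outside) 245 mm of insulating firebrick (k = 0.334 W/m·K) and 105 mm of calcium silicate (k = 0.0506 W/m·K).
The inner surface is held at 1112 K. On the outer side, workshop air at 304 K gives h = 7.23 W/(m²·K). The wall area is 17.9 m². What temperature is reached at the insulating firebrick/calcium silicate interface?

T ≈ 911 K

Thermal resistances in series:
R_insulating firebrick = L/(kA) = 0.245/(0.334×17.9) = 0.04098 K/W
R_calcium silicate = L/(kA) = 0.105/(0.0506×17.9) = 0.1159 K/W
R_outer film = 1/(h_o·A) = 1/(7.23×17.9) = 0.007727 K/W
R_total = 0.1646 K/W;  Q = ΔT/R_total = 808/0.1646 = 4908 W
T_interface = T_inner − Q·ΣR(inner→interface) = 1112 − 4910×0.04098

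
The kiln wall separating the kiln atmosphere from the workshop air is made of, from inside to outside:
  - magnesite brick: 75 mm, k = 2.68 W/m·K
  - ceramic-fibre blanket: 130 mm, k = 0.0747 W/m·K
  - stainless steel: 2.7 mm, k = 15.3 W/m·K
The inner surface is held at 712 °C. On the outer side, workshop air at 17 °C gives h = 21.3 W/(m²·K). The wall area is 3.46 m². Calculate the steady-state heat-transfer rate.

Model the wall as resistances in series:
R_magnesite brick = L/(kA) = 0.075/(2.68×3.46) = 0.008088 K/W
R_ceramic-fibre blanket = L/(kA) = 0.13/(0.0747×3.46) = 0.503 K/W
R_stainless steel = L/(kA) = 0.0027/(15.3×3.46) = 5.1×10^-5 K/W
R_outer film = 1/(h_o·A) = 1/(21.3×3.46) = 0.01357 K/W
R_total = 0.5247 K/W
Q = ΔT / R_total = 695 / 0.5247

Q ≈ 1320 W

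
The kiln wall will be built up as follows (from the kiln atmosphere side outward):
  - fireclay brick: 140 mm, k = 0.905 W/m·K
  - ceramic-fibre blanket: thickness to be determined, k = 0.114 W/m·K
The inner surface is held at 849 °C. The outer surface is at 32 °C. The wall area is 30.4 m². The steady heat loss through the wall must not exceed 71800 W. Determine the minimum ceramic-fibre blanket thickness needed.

L ≈ 21.8 mm

Model the wall as resistances in series:
R_fireclay brick = L/(kA) = 0.14/(0.905×30.4) = 0.005089 K/W
Sum of the known resistances R_other = 0.005089 K/W
Required total resistance R_tot = ΔT/Q_allow = 817/71800 = 0.01138 K/W
R_ceramic-fibre blanket = R_tot − R_other = 0.00629 K/W
L = R·k·A = 0.00629×0.114×30.4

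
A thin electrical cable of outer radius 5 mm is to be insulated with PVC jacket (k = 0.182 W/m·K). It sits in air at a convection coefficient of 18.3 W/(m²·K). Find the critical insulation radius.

r_cr ≈ 9.95 mm

For a cylinder r_cr = k/h = 0.182/18.3
r_cr = 9.95 mm; since the bare radius (5 mm) is below r_cr, adding a thin layer of insulation will *increase* heat loss.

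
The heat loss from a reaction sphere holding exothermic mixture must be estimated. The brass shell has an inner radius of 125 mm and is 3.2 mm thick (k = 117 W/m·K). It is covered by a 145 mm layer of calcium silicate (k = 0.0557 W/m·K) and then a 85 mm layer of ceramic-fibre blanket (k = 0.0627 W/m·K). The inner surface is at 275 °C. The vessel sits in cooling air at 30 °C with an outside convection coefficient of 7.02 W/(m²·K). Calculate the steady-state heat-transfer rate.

Spherical conduction: R = (1/r_in − 1/r_out)/(4πk) per layer; series-sum.
R_brass shell = (1/0.125 − 1/0.1282)/(4π×117) = 1.358×10^-4 K/W
R_calcium silicate = (1/0.1282 − 1/0.2732)/(4π×0.0557) = 5.915 K/W
R_ceramic-fibre blanket = (1/0.2732 − 1/0.3582)/(4π×0.0627) = 1.102 K/W
R_outer film = 1/(h·4πr_o²) = 1/(7.02×4π×0.3582²) = 0.08835 K/W
R_total = 7.106 K/W
Q = ΔT/R_total = 245/7.106

Q ≈ 34.5 W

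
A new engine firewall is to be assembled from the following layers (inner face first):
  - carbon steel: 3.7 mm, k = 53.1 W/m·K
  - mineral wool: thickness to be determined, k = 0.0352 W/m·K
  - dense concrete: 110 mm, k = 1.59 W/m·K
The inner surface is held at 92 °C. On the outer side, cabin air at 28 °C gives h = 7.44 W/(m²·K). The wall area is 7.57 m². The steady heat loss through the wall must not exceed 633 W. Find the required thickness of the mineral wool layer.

L ≈ 19.8 mm

Model the wall as resistances in series:
R_carbon steel = L/(kA) = 0.0037/(53.1×7.57) = 9.205×10^-6 K/W
R_dense concrete = L/(kA) = 0.11/(1.59×7.57) = 0.009139 K/W
R_outer film = 1/(h_o·A) = 1/(7.44×7.57) = 0.01776 K/W
Sum of the known resistances R_other = 0.0269 K/W
Required total resistance R_tot = ΔT/Q_allow = 64/633 = 0.1011 K/W
R_mineral wool = R_tot − R_other = 0.0742 K/W
L = R·k·A = 0.0742×0.0352×7.57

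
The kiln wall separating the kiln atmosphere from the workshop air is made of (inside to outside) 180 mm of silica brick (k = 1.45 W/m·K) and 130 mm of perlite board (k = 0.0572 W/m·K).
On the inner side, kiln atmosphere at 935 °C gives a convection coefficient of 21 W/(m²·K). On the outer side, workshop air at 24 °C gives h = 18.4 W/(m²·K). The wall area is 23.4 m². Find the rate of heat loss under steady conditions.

Using the resistance-network approach (series):
R_inner film = 1/(h_i·A) = 1/(21×23.4) = 0.002035 K/W
R_silica brick = L/(kA) = 0.18/(1.45×23.4) = 0.005305 K/W
R_perlite board = L/(kA) = 0.13/(0.0572×23.4) = 0.09713 K/W
R_outer film = 1/(h_o·A) = 1/(18.4×23.4) = 0.002323 K/W
R_total = 0.1068 K/W
Q = ΔT / R_total = 911 / 0.1068

Q ≈ 8530 W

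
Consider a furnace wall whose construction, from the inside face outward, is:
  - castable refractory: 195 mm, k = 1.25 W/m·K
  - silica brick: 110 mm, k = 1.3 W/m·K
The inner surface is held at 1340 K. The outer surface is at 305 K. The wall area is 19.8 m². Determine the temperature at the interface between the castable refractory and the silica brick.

T ≈ 669 K

Thermal resistances in series:
R_castable refractory = L/(kA) = 0.195/(1.25×19.8) = 0.007879 K/W
R_silica brick = L/(kA) = 0.11/(1.3×19.8) = 0.004274 K/W
R_total = 0.01215 K/W;  Q = ΔT/R_total = 1035/0.01215 = 85170 W
T_interface = T_inner − Q·ΣR(inner→interface) = 1340 − 85200×0.007879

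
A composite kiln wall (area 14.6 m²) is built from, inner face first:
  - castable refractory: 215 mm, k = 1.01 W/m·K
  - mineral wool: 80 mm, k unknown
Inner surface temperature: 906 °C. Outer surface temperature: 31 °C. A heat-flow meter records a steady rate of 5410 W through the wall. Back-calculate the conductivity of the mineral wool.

Using the resistance-network approach (series):
R_castable refractory = L/(kA) = 0.215/(1.01×14.6) = 0.01458 K/W
Sum of known resistances R_other = 0.01458 K/W
Total R = ΔT/Q = 875/5410 = 0.1617 K/W
R_mineral wool = R_total − R_other = 0.1472 K/W
k = L/(R·A) = 0.08/(0.1472×14.6)

k ≈ 0.0372 W/(m·K)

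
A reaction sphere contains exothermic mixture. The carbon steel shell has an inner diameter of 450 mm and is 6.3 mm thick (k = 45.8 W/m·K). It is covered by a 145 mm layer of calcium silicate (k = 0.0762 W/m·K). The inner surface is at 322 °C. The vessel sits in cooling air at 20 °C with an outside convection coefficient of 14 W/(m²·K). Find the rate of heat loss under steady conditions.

Each spherical layer contributes R = (1/r_i − 1/r_o)/(4πk):
R_carbon steel shell = (1/0.225 − 1/0.2313)/(4π×45.8) = 2.103×10^-4 K/W
R_calcium silicate = (1/0.2313 − 1/0.3763)/(4π×0.0762) = 1.74 K/W
R_outer film = 1/(h·4πr_o²) = 1/(14×4π×0.3763²) = 0.04014 K/W
R_total = 1.78 K/W
Q = ΔT/R_total = 302/1.78

Q ≈ 170 W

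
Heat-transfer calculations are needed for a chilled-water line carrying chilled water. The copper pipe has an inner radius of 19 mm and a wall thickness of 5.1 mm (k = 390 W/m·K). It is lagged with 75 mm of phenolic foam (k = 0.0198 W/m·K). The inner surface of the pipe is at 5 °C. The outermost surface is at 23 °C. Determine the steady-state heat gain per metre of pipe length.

Per-layer cylindrical resistances, series-summed:
R_copper pipe wall = ln(24.1/19)/(2π×390×1) = 9.703×10^-5 K/W
R_phenolic foam = ln(99.1/24.1)/(2π×0.0198×1) = 11.37 K/W
R_total = 11.37 K/W
Q = ΔT/R_total = 18/11.37

q′ ≈ 1.58 W/m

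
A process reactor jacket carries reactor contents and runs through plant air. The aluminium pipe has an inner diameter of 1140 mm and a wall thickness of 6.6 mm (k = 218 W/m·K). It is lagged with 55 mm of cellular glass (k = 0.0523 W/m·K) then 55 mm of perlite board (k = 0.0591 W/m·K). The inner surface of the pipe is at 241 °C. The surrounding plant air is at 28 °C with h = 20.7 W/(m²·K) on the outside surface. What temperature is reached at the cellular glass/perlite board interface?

Cylindrical conduction, so R = ln(r₂/r₁)/(2πkL) per layer, in series:
R_aluminium pipe wall = ln(576.6/570)/(2π×218×1) = 8.405×10^-6 K/W
R_cellular glass = ln(631.6/576.6)/(2π×0.0523×1) = 0.2773 K/W
R_perlite board = ln(686.6/631.6)/(2π×0.0591×1) = 0.2249 K/W
R_outer film = 1/(h_o·2πr_oL) = 1/(20.7×2π×0.6866×1) = 0.0112 K/W
R_total = 0.5133 K/W
Q = ΔT/R_total = 213/0.5133
Q = 415 W/m
T_interface = T_inner − Q·ΣR(inner→interface) = 241 − 415×0.2773

T ≈ 126 °C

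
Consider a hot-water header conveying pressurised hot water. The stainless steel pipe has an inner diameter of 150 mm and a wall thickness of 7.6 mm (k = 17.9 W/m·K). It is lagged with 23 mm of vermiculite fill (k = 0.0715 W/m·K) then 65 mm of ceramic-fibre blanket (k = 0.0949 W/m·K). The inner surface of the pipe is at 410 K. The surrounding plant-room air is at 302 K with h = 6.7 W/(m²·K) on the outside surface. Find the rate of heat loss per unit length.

q′ ≈ 72.4 W/m

For a radial system each layer contributes R = ln(r_out/r_in)/(2πkL); films add R = 1/(hA).
R_stainless steel pipe wall = ln(82.6/75)/(2π×17.9×1) = 8.582×10^-4 K/W
R_vermiculite fill = ln(105.6/82.6)/(2π×0.0715×1) = 0.5468 K/W
R_ceramic-fibre blanket = ln(170.6/105.6)/(2π×0.0949×1) = 0.8044 K/W
R_outer film = 1/(h_o·2πr_oL) = 1/(6.7×2π×0.1706×1) = 0.1392 K/W
R_total = 1.491 K/W
Q = ΔT/R_total = 108/1.491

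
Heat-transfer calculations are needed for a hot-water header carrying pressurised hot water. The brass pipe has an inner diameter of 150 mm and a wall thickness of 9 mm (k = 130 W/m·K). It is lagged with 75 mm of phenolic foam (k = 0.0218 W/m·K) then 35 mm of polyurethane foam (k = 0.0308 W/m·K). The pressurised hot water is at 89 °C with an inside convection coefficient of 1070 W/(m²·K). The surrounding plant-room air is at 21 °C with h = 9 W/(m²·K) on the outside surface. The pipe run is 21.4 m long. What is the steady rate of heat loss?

Q ≈ 252 W

Radial resistances (cylindrical: R_cond = ln(r_o/r_i)/(2πkL), R_conv = 1/(h·2πrL)):
R_inner film = 1/(h_i·2πr₁L) = 1/(1070×2π×0.075×21.4) = 9.267×10^-5 K/W
R_brass pipe wall = ln(84/75)/(2π×130×21.4) = 6.483×10^-6 K/W
R_phenolic foam = ln(159/84)/(2π×0.0218×21.4) = 0.2177 K/W
R_polyurethane foam = ln(194/159)/(2π×0.0308×21.4) = 0.04804 K/W
R_outer film = 1/(h_o·2πr_oL) = 1/(9×2π×0.194×21.4) = 0.00426 K/W
R_total = 0.2701 K/W
Q = ΔT/R_total = 68/0.2701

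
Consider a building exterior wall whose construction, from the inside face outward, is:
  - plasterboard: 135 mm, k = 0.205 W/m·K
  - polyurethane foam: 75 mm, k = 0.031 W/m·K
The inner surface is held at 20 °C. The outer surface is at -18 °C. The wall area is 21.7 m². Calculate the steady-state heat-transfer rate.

Q ≈ 268 W

Series thermal resistances:
R_plasterboard = L/(kA) = 0.135/(0.205×21.7) = 0.03035 K/W
R_polyurethane foam = L/(kA) = 0.075/(0.031×21.7) = 0.1115 K/W
R_total = 0.1418 K/W
Q = ΔT / R_total = 38 / 0.1418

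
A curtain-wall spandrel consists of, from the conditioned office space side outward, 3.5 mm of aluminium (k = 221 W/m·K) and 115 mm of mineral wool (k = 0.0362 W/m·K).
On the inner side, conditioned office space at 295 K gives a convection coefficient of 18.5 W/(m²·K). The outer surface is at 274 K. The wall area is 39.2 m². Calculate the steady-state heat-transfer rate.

Using the resistance-network approach (series):
R_inner film = 1/(h_i·A) = 1/(18.5×39.2) = 0.001379 K/W
R_aluminium = L/(kA) = 0.0035/(221×39.2) = 4.04×10^-7 K/W
R_mineral wool = L/(kA) = 0.115/(0.0362×39.2) = 0.08104 K/W
R_total = 0.08242 K/W
Q = ΔT / R_total = 21 / 0.08242

Q ≈ 255 W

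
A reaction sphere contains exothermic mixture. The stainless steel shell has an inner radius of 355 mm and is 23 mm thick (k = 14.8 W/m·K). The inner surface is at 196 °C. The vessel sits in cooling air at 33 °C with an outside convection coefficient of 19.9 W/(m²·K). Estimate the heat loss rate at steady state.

For a spherical shell R = (1/r₁ − 1/r₂)/(4πk); film R = 1/(h·4πr²). In series:
R_stainless steel shell = (1/0.355 − 1/0.378)/(4π×14.8) = 9.216×10^-4 K/W
R_outer film = 1/(h·4πr_o²) = 1/(19.9×4π×0.378²) = 0.02799 K/W
R_total = 0.02891 K/W
Q = ΔT/R_total = 163/0.02891

Q ≈ 5640 W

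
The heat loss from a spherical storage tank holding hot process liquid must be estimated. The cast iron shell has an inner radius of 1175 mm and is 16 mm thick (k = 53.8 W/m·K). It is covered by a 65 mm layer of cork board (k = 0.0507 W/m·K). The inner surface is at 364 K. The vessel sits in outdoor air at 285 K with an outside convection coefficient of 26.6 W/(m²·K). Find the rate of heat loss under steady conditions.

Q ≈ 1130 W

Each spherical layer contributes R = (1/r_i − 1/r_o)/(4πk):
R_cast iron shell = (1/1.175 − 1/1.191)/(4π×53.8) = 1.691×10^-5 K/W
R_cork board = (1/1.191 − 1/1.256)/(4π×0.0507) = 0.0682 K/W
R_outer film = 1/(h·4πr_o²) = 1/(26.6×4π×1.256²) = 0.001896 K/W
R_total = 0.07011 K/W
Q = ΔT/R_total = 79/0.07011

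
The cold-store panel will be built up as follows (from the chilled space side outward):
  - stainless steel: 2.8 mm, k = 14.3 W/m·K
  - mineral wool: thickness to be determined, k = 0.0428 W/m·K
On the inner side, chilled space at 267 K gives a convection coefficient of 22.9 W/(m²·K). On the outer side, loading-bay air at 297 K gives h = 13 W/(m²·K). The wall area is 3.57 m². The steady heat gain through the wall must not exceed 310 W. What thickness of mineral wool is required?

L ≈ 9.62 mm

Treating each layer as a thermal resistance in series:
R_inner film = 1/(h_i·A) = 1/(22.9×3.57) = 0.01223 K/W
R_stainless steel = L/(kA) = 0.0028/(14.3×3.57) = 5.485×10^-5 K/W
R_outer film = 1/(h_o·A) = 1/(13×3.57) = 0.02155 K/W
Sum of the known resistances R_other = 0.03383 K/W
Required total resistance R_tot = ΔT/Q_allow = 30/310 = 0.09677 K/W
R_mineral wool = R_tot − R_other = 0.06294 K/W
L = R·k·A = 0.06294×0.0428×3.57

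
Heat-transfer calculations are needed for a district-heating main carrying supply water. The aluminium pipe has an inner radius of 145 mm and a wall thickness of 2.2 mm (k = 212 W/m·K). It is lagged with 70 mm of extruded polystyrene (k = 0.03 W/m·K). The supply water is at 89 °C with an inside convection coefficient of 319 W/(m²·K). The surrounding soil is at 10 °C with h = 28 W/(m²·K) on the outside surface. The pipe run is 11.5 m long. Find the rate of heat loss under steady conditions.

Q ≈ 434 W

Per-layer cylindrical resistances, series-summed:
R_inner film = 1/(h_i·2πr₁L) = 1/(319×2π×0.145×11.5) = 2.992×10^-4 K/W
R_aluminium pipe wall = ln(147.2/145)/(2π×212×11.5) = 9.83×10^-7 K/W
R_extruded polystyrene = ln(217.2/147.2)/(2π×0.03×11.5) = 0.1795 K/W
R_outer film = 1/(h_o·2πr_oL) = 1/(28×2π×0.2172×11.5) = 0.002276 K/W
R_total = 0.182 K/W
Q = ΔT/R_total = 79/0.182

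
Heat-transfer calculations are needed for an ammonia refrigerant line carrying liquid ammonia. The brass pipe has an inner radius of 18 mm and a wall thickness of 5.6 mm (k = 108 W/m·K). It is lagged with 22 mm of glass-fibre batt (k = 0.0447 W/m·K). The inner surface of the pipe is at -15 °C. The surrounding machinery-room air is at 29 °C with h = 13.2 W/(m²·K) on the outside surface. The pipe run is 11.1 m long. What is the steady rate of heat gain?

For a radial system each layer contributes R = ln(r_out/r_in)/(2πkL); films add R = 1/(hA).
R_brass pipe wall = ln(23.6/18)/(2π×108×11.1) = 3.596×10^-5 K/W
R_glass-fibre batt = ln(45.6/23.6)/(2π×0.0447×11.1) = 0.2113 K/W
R_outer film = 1/(h_o·2πr_oL) = 1/(13.2×2π×0.0456×11.1) = 0.02382 K/W
R_total = 0.2351 K/W
Q = ΔT/R_total = 44/0.2351

Q ≈ 187 W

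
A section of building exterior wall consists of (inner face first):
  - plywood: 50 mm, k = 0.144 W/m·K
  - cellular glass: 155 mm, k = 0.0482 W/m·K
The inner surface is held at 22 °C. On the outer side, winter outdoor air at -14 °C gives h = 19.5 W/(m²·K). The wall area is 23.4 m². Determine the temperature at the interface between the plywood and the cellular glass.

T ≈ 18.5 °C

Model the wall as resistances in series:
R_plywood = L/(kA) = 0.05/(0.144×23.4) = 0.01484 K/W
R_cellular glass = L/(kA) = 0.155/(0.0482×23.4) = 0.1374 K/W
R_outer film = 1/(h_o·A) = 1/(19.5×23.4) = 0.002192 K/W
R_total = 0.1545 K/W;  Q = ΔT/R_total = 36/0.1545 = 233.1 W
T_interface = T_inner − Q·ΣR(inner→interface) = 22 − 233×0.01484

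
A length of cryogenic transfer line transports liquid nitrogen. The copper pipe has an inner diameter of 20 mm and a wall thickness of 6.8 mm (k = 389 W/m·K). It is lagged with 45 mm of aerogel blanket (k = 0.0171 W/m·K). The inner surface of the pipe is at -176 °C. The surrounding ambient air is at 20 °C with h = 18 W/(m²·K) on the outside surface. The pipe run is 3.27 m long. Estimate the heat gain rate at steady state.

Q ≈ 52.3 W

Per-layer cylindrical resistances, series-summed:
R_copper pipe wall = ln(16.8/10)/(2π×389×3.27) = 6.491×10^-5 K/W
R_aerogel blanket = ln(61.8/16.8)/(2π×0.0171×3.27) = 3.707 K/W
R_outer film = 1/(h_o·2πr_oL) = 1/(18×2π×0.0618×3.27) = 0.04375 K/W
R_total = 3.751 K/W
Q = ΔT/R_total = 196/3.751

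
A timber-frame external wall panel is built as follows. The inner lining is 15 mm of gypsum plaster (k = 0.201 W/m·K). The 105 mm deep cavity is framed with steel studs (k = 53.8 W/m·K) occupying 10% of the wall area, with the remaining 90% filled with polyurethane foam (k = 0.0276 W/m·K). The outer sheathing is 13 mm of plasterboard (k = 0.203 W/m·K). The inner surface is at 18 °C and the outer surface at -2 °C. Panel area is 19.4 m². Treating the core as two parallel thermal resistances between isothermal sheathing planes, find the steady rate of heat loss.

Q ≈ 2450 W

Sheathing layers in series; stud and cavity paths in parallel between them.
R_inner = 0.015/(0.201×19.4) = 0.003847 K/W
R_stud  = 0.105/(53.8×0.1×19.4) = 0.001006 K/W
R_cav   = 0.105/(0.0276×0.9×19.4) = 0.2179 K/W
1/R_core = 1/R_stud + 1/R_cav → R_core = 0.001001 K/W
R_outer = 0.013/(0.203×19.4) = 0.003301 K/W
R_total = 0.008149 K/W
Q = ΔT/R_total = 20/0.008149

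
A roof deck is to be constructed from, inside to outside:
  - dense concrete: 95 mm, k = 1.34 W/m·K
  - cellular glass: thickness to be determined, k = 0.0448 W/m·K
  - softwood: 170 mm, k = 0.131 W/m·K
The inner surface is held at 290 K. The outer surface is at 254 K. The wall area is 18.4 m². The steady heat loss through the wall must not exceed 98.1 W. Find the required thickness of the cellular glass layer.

Treating each layer as a thermal resistance in series:
R_dense concrete = L/(kA) = 0.095/(1.34×18.4) = 0.003853 K/W
R_softwood = L/(kA) = 0.17/(0.131×18.4) = 0.07053 K/W
Sum of the known resistances R_other = 0.07438 K/W
Required total resistance R_tot = ΔT/Q_allow = 36/98.1 = 0.367 K/W
R_cellular glass = R_tot − R_other = 0.2926 K/W
L = R·k·A = 0.2926×0.0448×18.4

L ≈ 241 mm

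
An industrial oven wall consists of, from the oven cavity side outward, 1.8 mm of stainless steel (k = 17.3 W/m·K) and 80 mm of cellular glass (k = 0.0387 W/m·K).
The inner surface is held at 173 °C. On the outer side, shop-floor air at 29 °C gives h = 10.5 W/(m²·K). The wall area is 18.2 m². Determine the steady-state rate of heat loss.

Q ≈ 1210 W

Treating each layer as a thermal resistance in series:
R_stainless steel = L/(kA) = 0.0018/(17.3×18.2) = 5.717×10^-6 K/W
R_cellular glass = L/(kA) = 0.08/(0.0387×18.2) = 0.1136 K/W
R_outer film = 1/(h_o·A) = 1/(10.5×18.2) = 0.005233 K/W
R_total = 0.1188 K/W
Q = ΔT / R_total = 144 / 0.1188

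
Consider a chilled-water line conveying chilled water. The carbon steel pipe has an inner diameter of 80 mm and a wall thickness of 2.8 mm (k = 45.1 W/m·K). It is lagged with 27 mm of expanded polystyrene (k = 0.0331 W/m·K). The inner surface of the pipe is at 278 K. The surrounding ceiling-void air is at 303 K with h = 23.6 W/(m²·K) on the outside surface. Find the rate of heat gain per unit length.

q′ ≈ 10.2 W/m

Per-layer cylindrical resistances, series-summed:
R_carbon steel pipe wall = ln(42.8/40)/(2π×45.1×1) = 2.388×10^-4 K/W
R_expanded polystyrene = ln(69.8/42.8)/(2π×0.0331×1) = 2.352 K/W
R_outer film = 1/(h_o·2πr_oL) = 1/(23.6×2π×0.0698×1) = 0.09662 K/W
R_total = 2.449 K/W
Q = ΔT/R_total = 25/2.449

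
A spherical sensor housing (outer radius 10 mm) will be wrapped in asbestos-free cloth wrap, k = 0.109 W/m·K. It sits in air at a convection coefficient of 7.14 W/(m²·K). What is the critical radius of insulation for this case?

r_cr ≈ 30.5 mm

For a sphere r_cr = 2k/h = 2×0.109/7.14
r_cr = 30.5 mm; since the bare radius (10 mm) is below r_cr, adding a thin layer of insulation will *increase* heat loss.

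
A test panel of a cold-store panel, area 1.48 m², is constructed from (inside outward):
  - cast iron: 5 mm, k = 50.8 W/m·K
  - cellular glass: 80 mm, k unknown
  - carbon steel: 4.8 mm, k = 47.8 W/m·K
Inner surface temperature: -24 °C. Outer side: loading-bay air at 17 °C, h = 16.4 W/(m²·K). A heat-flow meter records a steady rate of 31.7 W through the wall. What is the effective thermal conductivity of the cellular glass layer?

Treating each layer as a thermal resistance in series:
R_cast iron = L/(kA) = 0.005/(50.8×1.48) = 6.65×10^-5 K/W
R_carbon steel = L/(kA) = 0.0048/(47.8×1.48) = 6.785×10^-5 K/W
R_outer film = 1/(h_o·A) = 1/(16.4×1.48) = 0.0412 K/W
Sum of known resistances R_other = 0.04133 K/W
Total R = ΔT/Q = 41/31.7 = 1.293 K/W
R_cellular glass = R_total − R_other = 1.252 K/W
k = L/(R·A) = 0.08/(1.252×1.48)

k ≈ 0.0432 W/(m·K)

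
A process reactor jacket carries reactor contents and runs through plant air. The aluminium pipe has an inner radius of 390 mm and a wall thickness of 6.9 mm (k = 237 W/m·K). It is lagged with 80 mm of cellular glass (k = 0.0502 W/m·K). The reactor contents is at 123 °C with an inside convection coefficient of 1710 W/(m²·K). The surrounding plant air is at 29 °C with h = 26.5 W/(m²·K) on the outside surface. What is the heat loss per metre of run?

Radial resistances (cylindrical: R_cond = ln(r_o/r_i)/(2πkL), R_conv = 1/(h·2πrL)):
R_inner film = 1/(h_i·2πr₁L) = 1/(1710×2π×0.39×1) = 2.386×10^-4 K/W
R_aluminium pipe wall = ln(396.9/390)/(2π×237×1) = 1.178×10^-5 K/W
R_cellular glass = ln(476.9/396.9)/(2π×0.0502×1) = 0.5822 K/W
R_outer film = 1/(h_o·2πr_oL) = 1/(26.5×2π×0.4769×1) = 0.01259 K/W
R_total = 0.595 K/W
Q = ΔT/R_total = 94/0.595

q′ ≈ 158 W/m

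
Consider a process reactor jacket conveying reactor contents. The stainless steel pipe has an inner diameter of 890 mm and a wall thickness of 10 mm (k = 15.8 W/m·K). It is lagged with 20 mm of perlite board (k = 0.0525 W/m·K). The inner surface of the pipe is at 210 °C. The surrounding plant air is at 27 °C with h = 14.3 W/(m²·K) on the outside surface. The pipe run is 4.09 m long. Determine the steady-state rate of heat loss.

For a radial system each layer contributes R = ln(r_out/r_in)/(2πkL); films add R = 1/(hA).
R_stainless steel pipe wall = ln(455/445)/(2π×15.8×4.09) = 5.473×10^-5 K/W
R_perlite board = ln(475/455)/(2π×0.0525×4.09) = 0.03188 K/W
R_outer film = 1/(h_o·2πr_oL) = 1/(14.3×2π×0.475×4.09) = 0.005729 K/W
R_total = 0.03767 K/W
Q = ΔT/R_total = 183/0.03767

Q ≈ 4860 W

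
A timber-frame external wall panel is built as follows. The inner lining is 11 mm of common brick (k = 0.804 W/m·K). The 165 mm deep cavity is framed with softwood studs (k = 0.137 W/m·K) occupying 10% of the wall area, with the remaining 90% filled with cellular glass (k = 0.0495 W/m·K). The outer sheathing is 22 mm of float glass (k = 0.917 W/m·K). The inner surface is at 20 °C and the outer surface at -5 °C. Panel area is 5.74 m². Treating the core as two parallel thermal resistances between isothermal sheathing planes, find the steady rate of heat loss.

Q ≈ 50 W

Sheathing layers in series; stud and cavity paths in parallel between them.
R_inner = 0.011/(0.804×5.74) = 0.002384 K/W
R_stud  = 0.165/(0.137×0.1×5.74) = 2.098 K/W
R_cav   = 0.165/(0.0495×0.9×5.74) = 0.6452 K/W
1/R_core = 1/R_stud + 1/R_cav → R_core = 0.4935 K/W
R_outer = 0.022/(0.917×5.74) = 0.00418 K/W
R_total = 0.5001 K/W
Q = ΔT/R_total = 25/0.5001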